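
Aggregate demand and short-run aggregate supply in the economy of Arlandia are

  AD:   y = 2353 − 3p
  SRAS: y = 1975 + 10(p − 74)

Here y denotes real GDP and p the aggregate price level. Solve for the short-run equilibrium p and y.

p = 86, y = 2095

Write SRAS as y = 1975 + 10p − 740 = 1235 + 10p.
Set AD = SRAS: 2353 − 3p = 1235 + 10p, so 1118 = 13p and p = 86.
Then y = 2353 − 3·86 = 2095.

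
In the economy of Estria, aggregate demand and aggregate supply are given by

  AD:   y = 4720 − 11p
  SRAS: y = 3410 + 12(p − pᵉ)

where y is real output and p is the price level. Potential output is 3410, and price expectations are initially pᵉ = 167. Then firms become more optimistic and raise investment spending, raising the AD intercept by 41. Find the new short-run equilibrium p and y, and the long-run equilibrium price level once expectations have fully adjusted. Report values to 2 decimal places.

Short run: p = 145.87, y = 3156.43. Long run: p = 122.82.

AD shifts right: new AD is y = 4761 − 11p. With pᵉ = 167, SRAS is y = 1406 + 12p.
Short run: 4761 − 11p = 1406 + 12p gives 3355 = 23p, so p = 145.87 and y = 4761 − 11p = 3156.43.
y = 3156.43 is below potential 3410; expectations adjust and SRAS shifts right until y = 3410.
Long run: on the new AD curve, 3410 = 4761 − 11p gives p = 122.82.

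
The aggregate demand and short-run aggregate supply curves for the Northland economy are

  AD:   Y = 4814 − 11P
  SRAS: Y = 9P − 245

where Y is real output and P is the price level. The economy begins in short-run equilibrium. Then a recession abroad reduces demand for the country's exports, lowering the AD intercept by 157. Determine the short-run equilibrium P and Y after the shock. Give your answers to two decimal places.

P = 245.10, Y = 1960.90

This is a negative demand shock: AD shifts left.
New AD: Y = 4657 − 11P.
Set AD = SRAS: 4657 − 11P = 9P − 245, so 4902 = 20P and P = 245.10.
Substituting into AD, Y = 1960.90.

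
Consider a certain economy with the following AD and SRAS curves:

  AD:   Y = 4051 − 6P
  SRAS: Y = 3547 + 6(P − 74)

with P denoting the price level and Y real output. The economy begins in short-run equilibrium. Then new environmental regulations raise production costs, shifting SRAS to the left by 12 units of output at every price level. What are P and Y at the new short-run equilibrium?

This is a negative supply shock: SRAS shifts left.
New SRAS: Y = 3091 + 6P.
Set AD = SRAS: 4051 − 6P = 3091 + 6P, so 960 = 12P and P = 80.
Y = 4051 − 6·80 = 3571.

P = 80, Y = 3571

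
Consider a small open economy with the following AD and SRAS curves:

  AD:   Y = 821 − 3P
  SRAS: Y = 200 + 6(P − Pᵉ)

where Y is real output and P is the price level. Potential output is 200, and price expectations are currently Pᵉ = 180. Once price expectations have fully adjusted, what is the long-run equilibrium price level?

Long-run P = 207

Short run: with Pᵉ = 180, SRAS is Y = 6P − 880. Setting AD = SRAS gives 1701 = 9P, so P = 189 and Y = 821 − 3·189 = 254.
Output 254 is above potential 200, so over time expected prices rise and SRAS shifts left until Y returns to 200.
Long run: Y = 200 on the AD curve gives 200 = 821 − 3P, so P = 207.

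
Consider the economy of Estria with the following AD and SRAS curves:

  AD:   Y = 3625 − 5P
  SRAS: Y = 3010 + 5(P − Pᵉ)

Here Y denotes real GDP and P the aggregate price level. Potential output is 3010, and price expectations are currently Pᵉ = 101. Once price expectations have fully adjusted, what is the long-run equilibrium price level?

Short run: with Pᵉ = 101, SRAS is Y = 2505 + 5P. Setting AD = SRAS gives 1120 = 10P, so P = 112 and Y = 3625 − 5·112 = 3065.
Output 3065 is above potential 3010, so over time expected prices rise and SRAS shifts left until Y returns to 3010.
Long run: Y = 3010 on the AD curve gives 3010 = 3625 − 5P, so P = 123.

Long-run P = 123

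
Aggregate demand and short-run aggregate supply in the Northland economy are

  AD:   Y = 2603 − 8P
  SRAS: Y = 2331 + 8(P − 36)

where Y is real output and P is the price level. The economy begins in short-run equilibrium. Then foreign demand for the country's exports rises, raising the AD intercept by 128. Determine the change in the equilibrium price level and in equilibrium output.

This is a positive demand shock: AD shifts right.
New AD: Y = 2731 − 8P.
SRAS can be written Y = 2043 + 8P.
Set AD = SRAS: 2731 − 8P = 2043 + 8P, so 688 = 16P and P = 43.
Y = 2731 − 8·43 = 2387.
Initially P = 35, Y = 2323, so ΔP = +8 and ΔY = +64.

ΔP = +8, ΔY = +64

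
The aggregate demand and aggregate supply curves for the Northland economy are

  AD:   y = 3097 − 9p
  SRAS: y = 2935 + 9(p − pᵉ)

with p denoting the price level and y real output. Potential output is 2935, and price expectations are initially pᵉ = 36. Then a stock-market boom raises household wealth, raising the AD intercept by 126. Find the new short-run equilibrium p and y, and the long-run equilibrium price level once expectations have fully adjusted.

AD shifts right: new AD is y = 3223 − 9p. With pᵉ = 36, SRAS is y = 2611 + 9p.
Short run: 3223 − 9p = 2611 + 9p gives 612 = 18p, so p = 34 and y = 3223 − 9·34 = 2917.
y = 2917 is below potential 2935; expectations adjust and SRAS shifts right until y = 2935.
Long run: on the new AD curve, 2935 = 3223 − 9p gives p = 32.

Short run: p = 34, y = 2917. Long run: p = 32.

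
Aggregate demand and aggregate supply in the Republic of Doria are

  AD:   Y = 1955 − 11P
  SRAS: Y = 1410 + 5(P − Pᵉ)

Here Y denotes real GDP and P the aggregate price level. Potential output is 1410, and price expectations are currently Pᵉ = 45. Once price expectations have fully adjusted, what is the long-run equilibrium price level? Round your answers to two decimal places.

Long-run P = 49.55

Short run: with Pᵉ = 45, SRAS is Y = 1185 + 5P. Setting AD = SRAS gives 770 = 16P, so P = 48.13 and Y = 1955 − 11P = 1425.63.
Output 1425.63 is above potential 1410, so over time expected prices rise and SRAS shifts left until Y returns to 1410.
Long run: Y = 1410 on the AD curve gives 1410 = 1955 − 11P, so P = 49.55.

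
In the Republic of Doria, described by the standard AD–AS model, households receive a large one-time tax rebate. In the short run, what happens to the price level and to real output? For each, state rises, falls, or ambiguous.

This is a positive demand shock: AD shifts right.
Moving along the upward-sloping SRAS curve, P rises and Y rises.

Price level: rises; output: rises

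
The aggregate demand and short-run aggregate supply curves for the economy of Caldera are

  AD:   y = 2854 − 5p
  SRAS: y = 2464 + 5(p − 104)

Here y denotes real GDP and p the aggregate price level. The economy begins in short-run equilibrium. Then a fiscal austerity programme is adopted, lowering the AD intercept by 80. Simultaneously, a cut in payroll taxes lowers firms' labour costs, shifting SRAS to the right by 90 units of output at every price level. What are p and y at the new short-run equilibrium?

After both shocks: AD is y = 2774 − 5p and SRAS is y = 2034 + 5p.
Setting them equal: 740 = 10p, so p = 74.
y = 2774 − 5·74 = 2404.

p = 74, y = 2404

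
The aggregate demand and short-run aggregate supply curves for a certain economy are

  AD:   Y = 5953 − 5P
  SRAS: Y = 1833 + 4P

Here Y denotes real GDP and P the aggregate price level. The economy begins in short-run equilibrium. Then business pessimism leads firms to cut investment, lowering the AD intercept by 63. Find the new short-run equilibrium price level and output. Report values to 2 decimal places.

This is a negative demand shock: AD shifts left.
New AD: Y = 5890 − 5P.
Set AD = SRAS: 5890 − 5P = 1833 + 4P, so 4057 = 9P and P = 450.78.
Substituting into AD, Y = 3636.11.

P = 450.78, Y = 3636.11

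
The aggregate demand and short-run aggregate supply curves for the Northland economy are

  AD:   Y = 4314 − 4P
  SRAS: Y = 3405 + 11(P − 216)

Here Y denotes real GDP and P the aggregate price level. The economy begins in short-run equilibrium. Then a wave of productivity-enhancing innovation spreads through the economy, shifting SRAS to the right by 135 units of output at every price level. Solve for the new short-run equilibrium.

This is a positive supply shock: SRAS shifts right.
New SRAS: Y = 1164 + 11P.
Set AD = SRAS: 4314 − 4P = 1164 + 11P, so 3150 = 15P and P = 210.
Y = 4314 − 4·210 = 3474.

P = 210, Y = 3474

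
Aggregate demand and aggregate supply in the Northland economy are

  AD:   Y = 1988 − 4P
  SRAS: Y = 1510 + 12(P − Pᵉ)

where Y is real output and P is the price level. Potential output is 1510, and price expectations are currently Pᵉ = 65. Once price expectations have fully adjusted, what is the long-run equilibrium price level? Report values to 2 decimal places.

Long-run P = 119.50

Short run: with Pᵉ = 65, SRAS is Y = 730 + 12P. Setting AD = SRAS gives 1258 = 16P, so P = 78.63 and Y = 1988 − 4P = 1673.50.
Output 1673.50 is above potential 1510, so over time expected prices rise and SRAS shifts left until Y returns to 1510.
Long run: Y = 1510 on the AD curve gives 1510 = 1988 − 4P, so P = 119.50.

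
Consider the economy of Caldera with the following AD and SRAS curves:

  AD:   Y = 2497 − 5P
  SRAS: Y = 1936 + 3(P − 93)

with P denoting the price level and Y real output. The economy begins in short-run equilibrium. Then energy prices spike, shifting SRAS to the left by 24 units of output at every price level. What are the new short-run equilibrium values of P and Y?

This is a negative supply shock: SRAS shifts left.
New SRAS: Y = 1633 + 3P.
Set AD = SRAS: 2497 − 5P = 1633 + 3P, so 864 = 8P and P = 108.
Y = 2497 − 5·108 = 1957.

P = 108, Y = 1957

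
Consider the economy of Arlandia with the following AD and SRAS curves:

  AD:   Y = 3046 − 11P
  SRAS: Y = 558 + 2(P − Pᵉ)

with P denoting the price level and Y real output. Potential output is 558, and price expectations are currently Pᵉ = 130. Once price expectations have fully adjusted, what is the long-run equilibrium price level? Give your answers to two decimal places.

Long-run P = 226.18

Short run: with Pᵉ = 130, SRAS is Y = 298 + 2P. Setting AD = SRAS gives 2748 = 13P, so P = 211.38 and Y = 3046 − 11P = 720.77.
Output 720.77 is above potential 558, so over time expected prices rise and SRAS shifts left until Y returns to 558.
Long run: Y = 558 on the AD curve gives 558 = 3046 − 11P, so P = 226.18.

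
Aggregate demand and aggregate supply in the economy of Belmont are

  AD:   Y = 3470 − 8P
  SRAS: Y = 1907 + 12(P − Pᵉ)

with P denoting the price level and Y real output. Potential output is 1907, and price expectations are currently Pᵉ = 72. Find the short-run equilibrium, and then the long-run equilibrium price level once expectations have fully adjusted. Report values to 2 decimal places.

Short run: P = 121.35, Y = 2499.20. Long run: P = 195.38.

Short run: with Pᵉ = 72, SRAS is Y = 1043 + 12P. Setting AD = SRAS gives 2427 = 20P, so P = 121.35 and Y = 3470 − 8P = 2499.20.
Output 2499.20 is above potential 1907, so over time expected prices rise and SRAS shifts left until Y returns to 1907.
Long run: Y = 1907 on the AD curve gives 1907 = 3470 − 8P, so P = 195.38.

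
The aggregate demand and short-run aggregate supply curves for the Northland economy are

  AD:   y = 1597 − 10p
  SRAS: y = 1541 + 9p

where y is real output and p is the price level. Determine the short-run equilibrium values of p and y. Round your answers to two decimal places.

p = 2.95, y = 1567.53

Set AD = SRAS: 1597 − 10p = 1541 + 9p, so 56 = 19p and p = 2.95.
Substituting into AD, y = 1597 − 10p = 1567.53.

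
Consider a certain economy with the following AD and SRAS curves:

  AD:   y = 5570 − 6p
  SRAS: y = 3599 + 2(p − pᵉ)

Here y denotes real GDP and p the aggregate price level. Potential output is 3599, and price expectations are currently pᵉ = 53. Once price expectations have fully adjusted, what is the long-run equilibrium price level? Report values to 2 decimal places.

Long-run p = 328.50

Short run: with pᵉ = 53, SRAS is y = 3493 + 2p. Setting AD = SRAS gives 2077 = 8p, so p = 259.63 and y = 5570 − 6p = 4012.25.
Output 4012.25 is above potential 3599, so over time expected prices rise and SRAS shifts left until y returns to 3599.
Long run: y = 3599 on the AD curve gives 3599 = 5570 − 6p, so p = 328.50.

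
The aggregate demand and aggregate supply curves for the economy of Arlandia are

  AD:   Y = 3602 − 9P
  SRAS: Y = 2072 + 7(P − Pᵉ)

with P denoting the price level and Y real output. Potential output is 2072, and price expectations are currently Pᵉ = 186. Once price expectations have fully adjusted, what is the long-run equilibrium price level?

Long-run P = 170

Short run: with Pᵉ = 186, SRAS is Y = 770 + 7P. Setting AD = SRAS gives 2832 = 16P, so P = 177 and Y = 3602 − 9·177 = 2009.
Output 2009 is below potential 2072, so over time expected prices fall and SRAS shifts right until Y returns to 2072.
Long run: Y = 2072 on the AD curve gives 2072 = 3602 − 9P, so P = 170.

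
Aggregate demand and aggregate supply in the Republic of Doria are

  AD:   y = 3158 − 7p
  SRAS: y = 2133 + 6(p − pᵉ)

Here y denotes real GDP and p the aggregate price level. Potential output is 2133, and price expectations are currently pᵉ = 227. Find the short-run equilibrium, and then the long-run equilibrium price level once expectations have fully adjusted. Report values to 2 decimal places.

Short run: with pᵉ = 227, SRAS is y = 771 + 6p. Setting AD = SRAS gives 2387 = 13p, so p = 183.62 and y = 3158 − 7p = 1872.69.
Output 1872.69 is below potential 2133, so over time expected prices fall and SRAS shifts right until y returns to 2133.
Long run: y = 2133 on the AD curve gives 2133 = 3158 − 7p, so p = 146.43.

Short run: p = 183.62, y = 1872.69. Long run: p = 146.43.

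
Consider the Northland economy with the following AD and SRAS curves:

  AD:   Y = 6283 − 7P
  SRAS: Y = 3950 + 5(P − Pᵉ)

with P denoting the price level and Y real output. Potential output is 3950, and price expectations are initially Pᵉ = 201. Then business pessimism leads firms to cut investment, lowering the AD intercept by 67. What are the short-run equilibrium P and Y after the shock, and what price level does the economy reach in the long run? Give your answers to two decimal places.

Short run: P = 272.58, Y = 4307.92. Long run: P = 323.71.

AD shifts left: new AD is Y = 6216 − 7P. With Pᵉ = 201, SRAS is Y = 2945 + 5P.
Short run: 6216 − 7P = 2945 + 5P gives 3271 = 12P, so P = 272.58 and Y = 6216 − 7P = 4307.92.
Y = 4307.92 is above potential 3950; expectations adjust and SRAS shifts left until Y = 3950.
Long run: on the new AD curve, 3950 = 6216 − 7P gives P = 323.71.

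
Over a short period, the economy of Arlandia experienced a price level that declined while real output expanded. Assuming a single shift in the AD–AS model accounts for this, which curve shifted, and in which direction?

P fell and Y rose. An AD shift moves P and Y in the same direction; an SRAS shift moves them in opposite directions.
Here P and Y moved in opposite directions, so the SRAS curve shifted.
Since Y rose, SRAS shifted right.

SRAS shifted right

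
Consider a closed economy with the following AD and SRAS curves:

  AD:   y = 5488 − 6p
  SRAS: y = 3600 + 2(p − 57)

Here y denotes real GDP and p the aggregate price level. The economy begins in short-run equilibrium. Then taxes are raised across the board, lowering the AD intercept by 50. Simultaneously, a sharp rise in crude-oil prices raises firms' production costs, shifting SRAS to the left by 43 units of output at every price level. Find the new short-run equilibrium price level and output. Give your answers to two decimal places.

p = 249.38, y = 3941.75

After both shocks: AD is y = 5438 − 6p and SRAS is y = 3443 + 2p.
Setting them equal: 1995 = 8p, so p = 249.38.
Substituting into AD, y = 3941.75.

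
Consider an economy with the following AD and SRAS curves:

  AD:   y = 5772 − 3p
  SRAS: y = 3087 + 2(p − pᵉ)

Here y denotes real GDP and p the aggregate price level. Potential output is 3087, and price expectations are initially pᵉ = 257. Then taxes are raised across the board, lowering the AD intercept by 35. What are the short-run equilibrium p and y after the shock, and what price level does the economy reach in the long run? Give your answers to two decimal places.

Short run: p = 632.80, y = 3838.60. Long run: p = 883.33.

AD shifts left: new AD is y = 5737 − 3p. With pᵉ = 257, SRAS is y = 2573 + 2p.
Short run: 5737 − 3p = 2573 + 2p gives 3164 = 5p, so p = 632.80 and y = 5737 − 3p = 3838.60.
y = 3838.60 is above potential 3087; expectations adjust and SRAS shifts left until y = 3087.
Long run: on the new AD curve, 3087 = 5737 − 3p gives p = 883.33.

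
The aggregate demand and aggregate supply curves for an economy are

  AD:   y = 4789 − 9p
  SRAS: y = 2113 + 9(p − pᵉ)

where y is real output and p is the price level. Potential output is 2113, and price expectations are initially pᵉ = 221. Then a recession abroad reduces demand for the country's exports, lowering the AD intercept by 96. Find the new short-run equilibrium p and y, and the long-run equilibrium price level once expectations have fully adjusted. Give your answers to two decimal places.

AD shifts left: new AD is y = 4693 − 9p. With pᵉ = 221, SRAS is y = 124 + 9p.
Short run: 4693 − 9p = 124 + 9p gives 4569 = 18p, so p = 253.83 and y = 4693 − 9p = 2408.50.
y = 2408.50 is above potential 2113; expectations adjust and SRAS shifts left until y = 2113.
Long run: on the new AD curve, 2113 = 4693 − 9p gives p = 286.67.

Short run: p = 253.83, y = 2408.50. Long run: p = 286.67.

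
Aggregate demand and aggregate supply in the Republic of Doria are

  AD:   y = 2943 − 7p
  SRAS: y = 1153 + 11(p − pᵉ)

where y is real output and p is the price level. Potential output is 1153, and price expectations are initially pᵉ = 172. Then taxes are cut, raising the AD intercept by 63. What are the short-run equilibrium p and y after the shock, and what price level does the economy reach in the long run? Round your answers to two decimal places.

Short run: p = 208.06, y = 1549.61. Long run: p = 264.71.

AD shifts right: new AD is y = 3006 − 7p. With pᵉ = 172, SRAS is y = 11p − 739.
Short run: 3006 − 7p = 11p − 739 gives 3745 = 18p, so p = 208.06 and y = 3006 − 7p = 1549.61.
y = 1549.61 is above potential 1153; expectations adjust and SRAS shifts left until y = 1153.
Long run: on the new AD curve, 1153 = 3006 − 7p gives p = 264.71.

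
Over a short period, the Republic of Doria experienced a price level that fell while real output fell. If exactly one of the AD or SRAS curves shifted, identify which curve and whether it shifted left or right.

P fell and Y fell. An AD shift moves P and Y in the same direction; an SRAS shift moves them in opposite directions.
Here P and Y moved in the same direction, so the AD curve shifted.
Since Y fell, AD shifted left.

AD shifted left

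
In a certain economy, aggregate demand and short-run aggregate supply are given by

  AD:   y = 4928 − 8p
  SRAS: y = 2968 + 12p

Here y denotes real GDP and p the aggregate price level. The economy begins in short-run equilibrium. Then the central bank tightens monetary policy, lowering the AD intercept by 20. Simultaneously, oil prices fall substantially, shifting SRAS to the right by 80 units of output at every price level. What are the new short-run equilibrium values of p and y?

p = 93, y = 4164

After both shocks: AD is y = 4908 − 8p and SRAS is y = 3048 + 12p.
Setting them equal: 1860 = 20p, so p = 93.
y = 4908 − 8·93 = 4164.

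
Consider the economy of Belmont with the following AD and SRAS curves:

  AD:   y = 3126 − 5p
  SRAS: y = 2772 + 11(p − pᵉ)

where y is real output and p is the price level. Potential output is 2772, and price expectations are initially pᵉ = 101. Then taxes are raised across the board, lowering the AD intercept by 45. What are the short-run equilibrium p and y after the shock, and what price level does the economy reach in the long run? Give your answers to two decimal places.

Short run: p = 88.75, y = 2637.25. Long run: p = 61.80.

AD shifts left: new AD is y = 3081 − 5p. With pᵉ = 101, SRAS is y = 1661 + 11p.
Short run: 3081 − 5p = 1661 + 11p gives 1420 = 16p, so p = 88.75 and y = 3081 − 5p = 2637.25.
y = 2637.25 is below potential 2772; expectations adjust and SRAS shifts right until y = 2772.
Long run: on the new AD curve, 2772 = 3081 − 5p gives p = 61.80.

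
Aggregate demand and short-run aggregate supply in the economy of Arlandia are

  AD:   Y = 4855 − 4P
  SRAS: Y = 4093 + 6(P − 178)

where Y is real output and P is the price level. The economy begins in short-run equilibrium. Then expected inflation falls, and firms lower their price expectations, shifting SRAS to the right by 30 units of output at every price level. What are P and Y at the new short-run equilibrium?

P = 180, Y = 4135

This is a positive supply shock: SRAS shifts right.
New SRAS: Y = 3055 + 6P.
Set AD = SRAS: 4855 − 4P = 3055 + 6P, so 1800 = 10P and P = 180.
Y = 4855 − 4·180 = 4135.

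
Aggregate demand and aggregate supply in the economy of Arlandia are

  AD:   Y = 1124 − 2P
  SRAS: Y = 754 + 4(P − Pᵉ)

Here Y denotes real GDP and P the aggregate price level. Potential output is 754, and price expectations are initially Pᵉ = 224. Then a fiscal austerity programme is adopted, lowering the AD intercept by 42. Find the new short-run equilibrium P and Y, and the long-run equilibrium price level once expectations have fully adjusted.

Short run: P = 204, Y = 674. Long run: P = 164.

AD shifts left: new AD is Y = 1082 − 2P. With Pᵉ = 224, SRAS is Y = 4P − 142.
Short run: 1082 − 2P = 4P − 142 gives 1224 = 6P, so P = 204 and Y = 1082 − 2·204 = 674.
Y = 674 is below potential 754; expectations adjust and SRAS shifts right until Y = 754.
Long run: on the new AD curve, 754 = 1082 − 2P gives P = 164.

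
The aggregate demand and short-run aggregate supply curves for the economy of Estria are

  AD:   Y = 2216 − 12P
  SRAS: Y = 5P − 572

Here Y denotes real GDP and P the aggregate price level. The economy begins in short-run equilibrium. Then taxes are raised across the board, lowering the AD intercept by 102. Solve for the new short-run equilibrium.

This is a negative demand shock: AD shifts left.
New AD: Y = 2114 − 12P.
Set AD = SRAS: 2114 − 12P = 5P − 572, so 2686 = 17P and P = 158.
Y = 2114 − 12·158 = 218.

P = 158, Y = 218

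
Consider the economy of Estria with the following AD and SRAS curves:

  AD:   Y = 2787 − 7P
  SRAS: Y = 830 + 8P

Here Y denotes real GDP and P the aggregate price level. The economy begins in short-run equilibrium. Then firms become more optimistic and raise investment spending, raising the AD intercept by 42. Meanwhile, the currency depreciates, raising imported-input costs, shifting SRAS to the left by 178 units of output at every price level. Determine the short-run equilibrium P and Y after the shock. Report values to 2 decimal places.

After both shocks: AD is Y = 2829 − 7P and SRAS is Y = 652 + 8P.
Setting them equal: 2177 = 15P, so P = 145.13.
Substituting into AD, Y = 1813.07.

P = 145.13, Y = 1813.07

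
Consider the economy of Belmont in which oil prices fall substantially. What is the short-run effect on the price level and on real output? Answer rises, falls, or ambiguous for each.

Price level: falls; output: rises

This is a favourable supply shock: SRAS shifts right.
Moving along the downward-sloping AD curve, P falls and Y rises.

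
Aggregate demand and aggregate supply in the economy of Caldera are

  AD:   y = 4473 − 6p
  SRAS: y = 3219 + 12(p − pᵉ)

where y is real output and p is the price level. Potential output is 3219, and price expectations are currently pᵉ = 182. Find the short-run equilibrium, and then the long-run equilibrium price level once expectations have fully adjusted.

Short run: with pᵉ = 182, SRAS is y = 1035 + 12p. Setting AD = SRAS gives 3438 = 18p, so p = 191 and y = 4473 − 6·191 = 3327.
Output 3327 is above potential 3219, so over time expected prices rise and SRAS shifts left until y returns to 3219.
Long run: y = 3219 on the AD curve gives 3219 = 4473 − 6p, so p = 209.

Short run: p = 191, y = 3327. Long run: p = 209.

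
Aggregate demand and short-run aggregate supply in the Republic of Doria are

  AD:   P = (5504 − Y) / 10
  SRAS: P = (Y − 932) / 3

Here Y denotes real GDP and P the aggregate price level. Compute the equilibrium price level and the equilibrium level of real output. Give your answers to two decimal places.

Rearrange AD to Y = 5504 − 10P.
Rearrange SRAS to Y = 932 + 3P.
Set AD = SRAS: 5504 − 10P = 932 + 3P, so 4572 = 13P and P = 351.69.
Substituting into AD, Y = 5504 − 10P = 1987.08.

P = 351.69, Y = 1987.08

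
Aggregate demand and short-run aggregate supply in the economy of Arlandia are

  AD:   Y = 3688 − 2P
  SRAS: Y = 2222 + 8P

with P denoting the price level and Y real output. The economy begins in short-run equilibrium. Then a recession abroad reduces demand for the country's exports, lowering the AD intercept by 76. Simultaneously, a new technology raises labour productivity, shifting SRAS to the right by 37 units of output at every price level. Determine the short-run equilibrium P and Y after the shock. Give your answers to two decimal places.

After both shocks: AD is Y = 3612 − 2P and SRAS is Y = 2259 + 8P.
Setting them equal: 1353 = 10P, so P = 135.30.
Substituting into AD, Y = 3341.40.

P = 135.30, Y = 3341.40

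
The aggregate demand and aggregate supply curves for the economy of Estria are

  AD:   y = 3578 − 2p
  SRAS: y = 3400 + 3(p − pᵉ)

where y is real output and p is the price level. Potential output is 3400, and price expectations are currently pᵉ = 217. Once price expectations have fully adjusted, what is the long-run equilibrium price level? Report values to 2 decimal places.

Long-run p = 89.00

Short run: with pᵉ = 217, SRAS is y = 2749 + 3p. Setting AD = SRAS gives 829 = 5p, so p = 165.80 and y = 3578 − 2p = 3246.40.
Output 3246.40 is below potential 3400, so over time expected prices fall and SRAS shifts right until y returns to 3400.
Long run: y = 3400 on the AD curve gives 3400 = 3578 − 2p, so p = 89.00.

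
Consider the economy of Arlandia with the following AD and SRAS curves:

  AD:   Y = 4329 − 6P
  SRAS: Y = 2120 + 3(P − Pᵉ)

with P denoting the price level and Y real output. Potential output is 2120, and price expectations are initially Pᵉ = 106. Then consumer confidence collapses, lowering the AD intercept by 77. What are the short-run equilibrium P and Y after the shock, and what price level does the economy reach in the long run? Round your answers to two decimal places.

Short run: P = 272.22, Y = 2618.67. Long run: P = 355.33.

AD shifts left: new AD is Y = 4252 − 6P. With Pᵉ = 106, SRAS is Y = 1802 + 3P.
Short run: 4252 − 6P = 1802 + 3P gives 2450 = 9P, so P = 272.22 and Y = 4252 − 6P = 2618.67.
Y = 2618.67 is above potential 2120; expectations adjust and SRAS shifts left until Y = 2120.
Long run: on the new AD curve, 2120 = 4252 − 6P gives P = 355.33.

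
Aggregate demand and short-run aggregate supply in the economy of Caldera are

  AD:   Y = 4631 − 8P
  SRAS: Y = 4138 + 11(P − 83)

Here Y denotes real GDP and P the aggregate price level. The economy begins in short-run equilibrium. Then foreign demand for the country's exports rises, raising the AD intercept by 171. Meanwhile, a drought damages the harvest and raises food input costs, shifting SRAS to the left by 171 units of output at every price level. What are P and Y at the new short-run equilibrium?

P = 92, Y = 4066

After both shocks: AD is Y = 4802 − 8P and SRAS is Y = 3054 + 11P.
Setting them equal: 1748 = 19P, so P = 92.
Y = 4802 − 8·92 = 4066.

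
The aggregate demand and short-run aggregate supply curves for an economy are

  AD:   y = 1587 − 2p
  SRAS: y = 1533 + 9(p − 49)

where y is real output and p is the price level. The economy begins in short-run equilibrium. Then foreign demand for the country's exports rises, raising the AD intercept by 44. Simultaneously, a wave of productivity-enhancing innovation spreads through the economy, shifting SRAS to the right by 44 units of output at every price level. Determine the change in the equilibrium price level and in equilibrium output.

After both shocks: AD is y = 1631 − 2p and SRAS is y = 1136 + 9p.
Setting them equal: 495 = 11p, so p = 45.
y = 1631 − 2·45 = 1541.
Initially p = 45, y = 1497, so Δp = +0 and Δy = +44.

Δp = +0, Δy = +44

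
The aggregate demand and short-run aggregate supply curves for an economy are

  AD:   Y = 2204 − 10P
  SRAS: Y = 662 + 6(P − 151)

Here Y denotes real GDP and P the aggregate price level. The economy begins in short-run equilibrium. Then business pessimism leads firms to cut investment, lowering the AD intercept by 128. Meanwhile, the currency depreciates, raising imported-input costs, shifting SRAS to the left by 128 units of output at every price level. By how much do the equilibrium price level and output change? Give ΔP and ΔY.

After both shocks: AD is Y = 2076 − 10P and SRAS is Y = 6P − 372.
Setting them equal: 2448 = 16P, so P = 153.
Y = 2076 − 10·153 = 546.
Initially P = 153, Y = 674, so ΔP = +0 and ΔY = -128.

ΔP = +0, ΔY = -128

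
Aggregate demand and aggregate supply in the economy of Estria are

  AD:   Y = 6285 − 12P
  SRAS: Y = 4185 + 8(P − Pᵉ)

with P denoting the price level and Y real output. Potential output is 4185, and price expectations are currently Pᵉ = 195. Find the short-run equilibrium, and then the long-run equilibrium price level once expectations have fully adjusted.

Short run: P = 183, Y = 4089. Long run: P = 175.

Short run: with Pᵉ = 195, SRAS is Y = 2625 + 8P. Setting AD = SRAS gives 3660 = 20P, so P = 183 and Y = 6285 − 12·183 = 4089.
Output 4089 is below potential 4185, so over time expected prices fall and SRAS shifts right until Y returns to 4185.
Long run: Y = 4185 on the AD curve gives 4185 = 6285 − 12P, so P = 175.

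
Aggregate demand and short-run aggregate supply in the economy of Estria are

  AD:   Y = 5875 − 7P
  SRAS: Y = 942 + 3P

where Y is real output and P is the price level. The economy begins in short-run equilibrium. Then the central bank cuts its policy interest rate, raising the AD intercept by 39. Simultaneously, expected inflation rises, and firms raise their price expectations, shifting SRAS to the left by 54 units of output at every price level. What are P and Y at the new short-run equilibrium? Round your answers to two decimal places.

P = 502.60, Y = 2395.80

After both shocks: AD is Y = 5914 − 7P and SRAS is Y = 888 + 3P.
Setting them equal: 5026 = 10P, so P = 502.60.
Substituting into AD, Y = 2395.80.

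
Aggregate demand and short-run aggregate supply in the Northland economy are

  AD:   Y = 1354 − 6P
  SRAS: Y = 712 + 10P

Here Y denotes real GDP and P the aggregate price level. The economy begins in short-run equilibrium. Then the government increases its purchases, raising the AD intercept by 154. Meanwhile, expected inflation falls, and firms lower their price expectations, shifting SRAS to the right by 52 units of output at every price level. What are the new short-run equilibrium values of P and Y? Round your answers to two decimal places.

P = 46.50, Y = 1229.00

After both shocks: AD is Y = 1508 − 6P and SRAS is Y = 764 + 10P.
Setting them equal: 744 = 16P, so P = 46.50.
Substituting into AD, Y = 1229.00.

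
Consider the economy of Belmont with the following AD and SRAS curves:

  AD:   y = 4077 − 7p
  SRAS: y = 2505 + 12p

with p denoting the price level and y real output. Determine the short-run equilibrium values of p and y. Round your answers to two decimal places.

p = 82.74, y = 3497.84

Set AD = SRAS: 4077 − 7p = 2505 + 12p, so 1572 = 19p and p = 82.74.
Substituting into AD, y = 4077 − 7p = 3497.84.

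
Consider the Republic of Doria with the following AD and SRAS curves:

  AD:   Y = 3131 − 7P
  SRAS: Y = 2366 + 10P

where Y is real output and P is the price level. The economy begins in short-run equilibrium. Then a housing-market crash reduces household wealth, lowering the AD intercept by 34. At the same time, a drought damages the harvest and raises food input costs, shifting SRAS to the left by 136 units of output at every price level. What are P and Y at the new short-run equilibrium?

P = 51, Y = 2740

After both shocks: AD is Y = 3097 − 7P and SRAS is Y = 2230 + 10P.
Setting them equal: 867 = 17P, so P = 51.
Y = 3097 − 7·51 = 2740.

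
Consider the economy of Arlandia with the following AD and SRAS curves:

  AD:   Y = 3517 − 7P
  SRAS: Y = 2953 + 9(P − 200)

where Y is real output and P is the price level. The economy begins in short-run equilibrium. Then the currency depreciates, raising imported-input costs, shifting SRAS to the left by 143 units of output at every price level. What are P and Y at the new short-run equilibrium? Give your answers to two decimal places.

This is a negative supply shock: SRAS shifts left.
New SRAS: Y = 1010 + 9P.
Set AD = SRAS: 3517 − 7P = 1010 + 9P, so 2507 = 16P and P = 156.69.
Substituting into AD, Y = 2420.19.

P = 156.69, Y = 2420.19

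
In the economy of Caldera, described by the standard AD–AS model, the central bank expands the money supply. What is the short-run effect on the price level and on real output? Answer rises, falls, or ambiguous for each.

Price level: rises; output: rises

This is a positive demand shock: AD shifts right.
Moving along the upward-sloping SRAS curve, P rises and Y rises.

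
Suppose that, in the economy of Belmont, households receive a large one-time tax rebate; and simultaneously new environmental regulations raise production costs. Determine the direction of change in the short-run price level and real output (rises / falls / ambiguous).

The first event is a positive demand shock: AD shifts right, which by itself pushes P up and Y up.
The second is an adverse supply shock: SRAS shifts left, which by itself pushes P up and Y down.
Both shocks push P up, so P rises. The two shocks push Y in opposite directions, so the effect on Y is ambiguous.

Price level: rises; output: ambiguous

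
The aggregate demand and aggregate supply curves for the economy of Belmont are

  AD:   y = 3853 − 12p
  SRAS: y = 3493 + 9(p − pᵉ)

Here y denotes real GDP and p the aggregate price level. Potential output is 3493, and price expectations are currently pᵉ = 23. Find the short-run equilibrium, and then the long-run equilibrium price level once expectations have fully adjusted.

Short run: p = 27, y = 3529. Long run: p = 30.

Short run: with pᵉ = 23, SRAS is y = 3286 + 9p. Setting AD = SRAS gives 567 = 21p, so p = 27 and y = 3853 − 12·27 = 3529.
Output 3529 is above potential 3493, so over time expected prices rise and SRAS shifts left until y returns to 3493.
Long run: y = 3493 on the AD curve gives 3493 = 3853 − 12p, so p = 30.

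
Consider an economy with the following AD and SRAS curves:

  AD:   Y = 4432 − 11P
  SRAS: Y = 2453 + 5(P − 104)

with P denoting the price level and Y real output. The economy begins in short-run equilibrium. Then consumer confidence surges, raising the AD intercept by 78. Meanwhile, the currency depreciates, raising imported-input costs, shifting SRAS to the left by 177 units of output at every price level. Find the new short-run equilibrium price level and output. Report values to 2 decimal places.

P = 172.13, Y = 2616.63

After both shocks: AD is Y = 4510 − 11P and SRAS is Y = 1756 + 5P.
Setting them equal: 2754 = 16P, so P = 172.13.
Substituting into AD, Y = 2616.63.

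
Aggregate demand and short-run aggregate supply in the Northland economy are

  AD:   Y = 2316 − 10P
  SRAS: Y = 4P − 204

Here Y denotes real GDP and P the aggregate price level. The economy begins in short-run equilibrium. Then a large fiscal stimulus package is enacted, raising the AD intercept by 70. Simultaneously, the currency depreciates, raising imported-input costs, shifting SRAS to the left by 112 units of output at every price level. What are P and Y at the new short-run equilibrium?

After both shocks: AD is Y = 2386 − 10P and SRAS is Y = 4P − 316.
Setting them equal: 2702 = 14P, so P = 193.
Y = 2386 − 10·193 = 456.

P = 193, Y = 456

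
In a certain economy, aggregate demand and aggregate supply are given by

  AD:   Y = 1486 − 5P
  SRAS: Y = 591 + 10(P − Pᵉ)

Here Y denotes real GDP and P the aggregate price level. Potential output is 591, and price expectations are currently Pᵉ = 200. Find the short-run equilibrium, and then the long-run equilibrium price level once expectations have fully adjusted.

Short run: P = 193, Y = 521. Long run: P = 179.

Short run: with Pᵉ = 200, SRAS is Y = 10P − 1409. Setting AD = SRAS gives 2895 = 15P, so P = 193 and Y = 1486 − 5·193 = 521.
Output 521 is below potential 591, so over time expected prices fall and SRAS shifts right until Y returns to 591.
Long run: Y = 591 on the AD curve gives 591 = 1486 − 5P, so P = 179.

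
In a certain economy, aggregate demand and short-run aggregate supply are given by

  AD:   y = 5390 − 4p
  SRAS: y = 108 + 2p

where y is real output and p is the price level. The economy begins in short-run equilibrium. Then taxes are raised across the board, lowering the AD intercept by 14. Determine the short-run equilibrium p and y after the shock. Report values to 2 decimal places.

p = 878.00, y = 1864.00

This is a negative demand shock: AD shifts left.
New AD: y = 5376 − 4p.
Set AD = SRAS: 5376 − 4p = 108 + 2p, so 5268 = 6p and p = 878.00.
Substituting into AD, y = 1864.00.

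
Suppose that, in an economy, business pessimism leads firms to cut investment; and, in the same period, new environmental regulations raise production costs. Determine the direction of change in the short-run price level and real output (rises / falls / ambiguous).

The first event is a negative demand shock: AD shifts left, which by itself pushes P down and Y down.
The second is an adverse supply shock: SRAS shifts left, which by itself pushes P up and Y down.
The two shocks push P in opposite directions, so the effect on P is ambiguous. Both shocks push Y down, so Y falls.

Price level: ambiguous; output: falls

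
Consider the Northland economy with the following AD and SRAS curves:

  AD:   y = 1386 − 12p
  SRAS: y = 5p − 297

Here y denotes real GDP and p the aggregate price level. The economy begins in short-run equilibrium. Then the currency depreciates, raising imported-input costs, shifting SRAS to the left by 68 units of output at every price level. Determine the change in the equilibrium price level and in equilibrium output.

Δp = +4, Δy = -48

This is a negative supply shock: SRAS shifts left.
New SRAS: y = 5p − 365.
Set AD = SRAS: 1386 − 12p = 5p − 365, so 1751 = 17p and p = 103.
y = 1386 − 12·103 = 150.
Initially p = 99, y = 198, so Δp = +4 and Δy = -48.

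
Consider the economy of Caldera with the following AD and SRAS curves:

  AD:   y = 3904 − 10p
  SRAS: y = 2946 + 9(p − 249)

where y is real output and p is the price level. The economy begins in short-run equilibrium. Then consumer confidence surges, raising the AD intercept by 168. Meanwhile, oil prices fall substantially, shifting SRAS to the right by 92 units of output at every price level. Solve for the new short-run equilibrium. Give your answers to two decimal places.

After both shocks: AD is y = 4072 − 10p and SRAS is y = 797 + 9p.
Setting them equal: 3275 = 19p, so p = 172.37.
Substituting into AD, y = 2348.32.

p = 172.37, y = 2348.32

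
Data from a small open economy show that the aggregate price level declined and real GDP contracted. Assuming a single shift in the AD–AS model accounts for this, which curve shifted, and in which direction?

AD shifted left

P fell and Y fell. An AD shift moves P and Y in the same direction; an SRAS shift moves them in opposite directions.
Here P and Y moved in the same direction, so the AD curve shifted.
Since Y fell, AD shifted left.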